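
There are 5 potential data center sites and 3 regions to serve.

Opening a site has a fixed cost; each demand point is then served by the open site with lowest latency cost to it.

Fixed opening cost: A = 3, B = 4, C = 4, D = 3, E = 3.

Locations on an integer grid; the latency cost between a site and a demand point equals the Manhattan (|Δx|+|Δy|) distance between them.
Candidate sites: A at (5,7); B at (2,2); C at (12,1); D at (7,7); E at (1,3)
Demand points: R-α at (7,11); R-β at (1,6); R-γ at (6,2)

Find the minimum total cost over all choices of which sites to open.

Open {D, E}: assign each demand point to its cheapest open site.
  R-α→D 4, R-β→E 3, R-γ→D 6
  latency cost 13, fixed 6 → total 19.
Compare {A}: latency cost 17 + fixed 3 = 20.
Compare {D}: latency cost 17 + fixed 3 = 20.
Compare {B, D}: latency cost 13 + fixed 7 = 20.
All other subsets cost ≥ 20. Minimum total cost: 19.

19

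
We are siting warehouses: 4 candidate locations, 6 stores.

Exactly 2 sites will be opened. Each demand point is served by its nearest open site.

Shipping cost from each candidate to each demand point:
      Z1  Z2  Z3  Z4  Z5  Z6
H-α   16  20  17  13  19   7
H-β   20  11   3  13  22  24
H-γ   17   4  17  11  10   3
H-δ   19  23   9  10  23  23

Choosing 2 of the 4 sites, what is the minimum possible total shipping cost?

Open {H-β, H-γ}.
  Z1→H-γ 17, Z2→H-γ 4, Z3→H-β 3, Z4→H-γ 11, Z5→H-γ 10, Z6→H-γ 3  ⇒ total 48.
Compare {H-γ, H-δ}: total 53.
Compare {H-α, H-γ}: total 61.
No size-2 selection does better; minimum is 48.

48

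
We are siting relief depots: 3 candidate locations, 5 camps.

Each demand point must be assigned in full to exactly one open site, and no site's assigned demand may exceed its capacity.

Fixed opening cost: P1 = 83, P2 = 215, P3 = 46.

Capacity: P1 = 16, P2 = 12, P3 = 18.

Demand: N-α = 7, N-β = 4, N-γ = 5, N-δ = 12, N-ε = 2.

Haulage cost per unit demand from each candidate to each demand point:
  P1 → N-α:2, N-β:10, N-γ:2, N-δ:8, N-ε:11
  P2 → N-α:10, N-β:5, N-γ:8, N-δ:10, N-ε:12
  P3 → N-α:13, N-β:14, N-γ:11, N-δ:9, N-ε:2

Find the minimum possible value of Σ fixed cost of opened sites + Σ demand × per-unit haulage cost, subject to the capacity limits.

305

Open {P1, P3}; cheapest assignment that respects the capacities:
  P1 (cap 16, load 16): N-α, N-β, N-γ — cost 7×2 + 4×10 + 5×2 = 64
  P3 (cap 18, load 14): N-δ, N-ε — cost 12×9 + 2×2 = 112
  Shipping 176, fixed 129 → total 305.
  Any other capacity-feasible assignment to {P1, P3} ships for at least 176.
Compare {P1, P2, P3}: its best feasible assignment gives total 500.
Compare {P2, P3}: its best feasible assignment gives total 539.
Every other set of open sites that can feasibly serve all demand totals ≥ 500 even under its best assignment. Minimum: 305.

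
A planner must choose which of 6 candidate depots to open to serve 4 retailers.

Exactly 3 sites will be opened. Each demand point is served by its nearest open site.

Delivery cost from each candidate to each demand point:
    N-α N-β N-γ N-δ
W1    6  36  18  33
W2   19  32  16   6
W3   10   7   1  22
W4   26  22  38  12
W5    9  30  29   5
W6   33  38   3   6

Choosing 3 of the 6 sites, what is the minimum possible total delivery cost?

Open {W1, W3, W5}.
  N-α→W1 6, N-β→W3 7, N-γ→W3 1, N-δ→W5 5  ⇒ total 19.
Compare {W1, W2, W3}: total 20.
Compare {W1, W3, W6}: total 20.
No size-3 selection does better; minimum is 19.

19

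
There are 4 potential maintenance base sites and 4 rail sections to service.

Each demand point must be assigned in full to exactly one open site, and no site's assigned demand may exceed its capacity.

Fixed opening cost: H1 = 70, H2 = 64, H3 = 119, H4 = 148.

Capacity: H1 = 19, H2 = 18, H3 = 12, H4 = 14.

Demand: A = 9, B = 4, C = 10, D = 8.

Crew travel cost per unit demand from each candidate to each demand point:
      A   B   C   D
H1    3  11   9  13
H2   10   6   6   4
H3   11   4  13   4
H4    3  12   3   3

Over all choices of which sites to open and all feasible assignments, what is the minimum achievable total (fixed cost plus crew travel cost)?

Open {H1, H2}; cheapest assignment that respects the capacities:
  H1 (cap 19, load 13): A, B — cost 9×3 + 4×11 = 71
  H2 (cap 18, load 18): C, D — cost 10×6 + 8×4 = 92
  Shipping 163, fixed 134 → total 297.
  Any other capacity-feasible assignment to {H1, H2} ships for at least 163.
Compare {H1, H3}: its best feasible assignment gives total 354.
Compare {H2, H4}: its best feasible assignment gives total 379.
Every other set of open sites that can feasibly serve all demand totals ≥ 354 even under its best assignment. Minimum: 297.

297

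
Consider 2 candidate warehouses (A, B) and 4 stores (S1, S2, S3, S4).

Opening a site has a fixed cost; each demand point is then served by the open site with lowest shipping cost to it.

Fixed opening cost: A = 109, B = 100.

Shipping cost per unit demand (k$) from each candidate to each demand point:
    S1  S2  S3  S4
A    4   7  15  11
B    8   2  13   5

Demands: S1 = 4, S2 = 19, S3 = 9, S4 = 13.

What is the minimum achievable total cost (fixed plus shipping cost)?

352

Open {B}: assign each demand point to its cheapest open site.
  S1→B 4×8=32, S2→B 19×2=38, S3→B 9×13=117, S4→B 13×5=65
  shipping cost 252, fixed 100 → total 352.
Compare {A, B}: shipping cost 236 + fixed 209 = 445.
Compare {A}: shipping cost 427 + fixed 109 = 536.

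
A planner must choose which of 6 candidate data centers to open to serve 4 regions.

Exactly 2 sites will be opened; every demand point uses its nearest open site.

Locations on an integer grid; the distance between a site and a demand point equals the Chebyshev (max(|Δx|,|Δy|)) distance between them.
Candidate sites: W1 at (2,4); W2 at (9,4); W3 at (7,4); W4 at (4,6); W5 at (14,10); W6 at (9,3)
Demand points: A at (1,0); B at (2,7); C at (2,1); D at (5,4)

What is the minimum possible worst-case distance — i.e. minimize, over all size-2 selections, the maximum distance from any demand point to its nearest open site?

4

Open {W1, W2}.
  Farthest demand point is A at distance 4 (to W1); all others are ≤ 4.
With {W1, W3} the worst case is 4.
With {W1, W4} the worst case is 4.
No size-2 selection achieves below 4.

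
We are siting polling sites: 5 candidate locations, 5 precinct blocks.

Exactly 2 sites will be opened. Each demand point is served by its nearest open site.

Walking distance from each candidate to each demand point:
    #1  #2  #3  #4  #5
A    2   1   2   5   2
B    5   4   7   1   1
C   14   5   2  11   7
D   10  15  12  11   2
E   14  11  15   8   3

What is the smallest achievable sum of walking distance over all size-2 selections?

7

Open {A, B}.
  #1→A 2, #2→A 1, #3→A 2, #4→B 1, #5→B 1  ⇒ total 7.
Compare {A, C}: total 12.
Compare {A, D}: total 12.
No size-2 selection does better; minimum is 7.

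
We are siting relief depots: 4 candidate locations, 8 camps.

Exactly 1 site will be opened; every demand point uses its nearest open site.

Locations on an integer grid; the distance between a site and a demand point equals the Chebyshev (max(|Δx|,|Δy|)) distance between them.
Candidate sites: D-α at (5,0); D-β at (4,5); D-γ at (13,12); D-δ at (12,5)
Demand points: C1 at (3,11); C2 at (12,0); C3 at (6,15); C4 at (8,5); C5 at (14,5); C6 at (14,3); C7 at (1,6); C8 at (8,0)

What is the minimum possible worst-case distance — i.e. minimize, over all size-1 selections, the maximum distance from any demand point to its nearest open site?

10

Open {D-β}.
  Farthest demand point is C3 at distance 10 (to D-β); all others are ≤ 10.
With {D-δ} the worst case is 11.
With {D-γ} the worst case is 12.
No size-1 selection achieves below 10.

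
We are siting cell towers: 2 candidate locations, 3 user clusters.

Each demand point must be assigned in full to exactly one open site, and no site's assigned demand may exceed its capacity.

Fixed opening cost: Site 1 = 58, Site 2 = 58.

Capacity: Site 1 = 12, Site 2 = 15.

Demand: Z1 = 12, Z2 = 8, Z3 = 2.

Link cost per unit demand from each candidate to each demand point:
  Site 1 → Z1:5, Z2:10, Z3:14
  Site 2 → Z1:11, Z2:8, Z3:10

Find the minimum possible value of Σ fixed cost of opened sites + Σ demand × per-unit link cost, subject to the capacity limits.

260

Open {Site 1, Site 2}; cheapest assignment that respects the capacities:
  Site 1 (cap 12, load 12): Z1 — cost 12×5 = 60
  Site 2 (cap 15, load 10): Z2, Z3 — cost 8×8 + 2×10 = 84
  Shipping 144, fixed 116 → total 260.
  Any other capacity-feasible assignment to {Site 1, Site 2} ships for at least 144.
Total demand is 22 and no other set of sites has combined capacity ≥ 22, so {Site 1, Site 2} is the only feasible choice of open sites. Minimum: 260.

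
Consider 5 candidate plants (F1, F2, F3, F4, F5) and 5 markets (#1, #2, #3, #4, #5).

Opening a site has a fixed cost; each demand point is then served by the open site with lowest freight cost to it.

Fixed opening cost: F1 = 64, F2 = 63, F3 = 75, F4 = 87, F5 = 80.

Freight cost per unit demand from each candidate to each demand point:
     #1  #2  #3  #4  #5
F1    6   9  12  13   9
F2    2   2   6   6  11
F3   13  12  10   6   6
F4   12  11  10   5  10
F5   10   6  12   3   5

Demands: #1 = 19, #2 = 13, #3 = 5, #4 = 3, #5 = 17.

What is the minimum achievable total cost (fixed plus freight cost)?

Open {F2, F5}: assign each demand point to its cheapest open site.
  #1→F2 19×2=38, #2→F2 13×2=26, #3→F2 5×6=30, #4→F5 3×3=9, #5→F5 17×5=85
  freight cost 188, fixed 143 → total 331.
Compare {F2, F3}: freight cost 214 + fixed 138 = 352.
Compare {F2}: freight cost 299 + fixed 63 = 362.
Compare {F1, F2}: freight cost 265 + fixed 127 = 392.
All other subsets cost ≥ 352. Minimum total cost: 331.

331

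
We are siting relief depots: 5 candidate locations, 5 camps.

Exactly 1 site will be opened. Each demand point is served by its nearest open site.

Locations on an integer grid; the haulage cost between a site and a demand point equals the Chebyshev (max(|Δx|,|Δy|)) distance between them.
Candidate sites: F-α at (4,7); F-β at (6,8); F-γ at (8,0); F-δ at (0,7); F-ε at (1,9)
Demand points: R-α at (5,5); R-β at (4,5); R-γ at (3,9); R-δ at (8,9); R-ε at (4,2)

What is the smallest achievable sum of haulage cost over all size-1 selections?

Open {F-α}.
  R-α→F-α 2, R-β→F-α 2, R-γ→F-α 2, R-δ→F-α 4, R-ε→F-α 5  ⇒ total 15.
Compare {F-β}: total 17.
Compare {F-ε}: total 24.
No size-1 selection does better; minimum is 15.

15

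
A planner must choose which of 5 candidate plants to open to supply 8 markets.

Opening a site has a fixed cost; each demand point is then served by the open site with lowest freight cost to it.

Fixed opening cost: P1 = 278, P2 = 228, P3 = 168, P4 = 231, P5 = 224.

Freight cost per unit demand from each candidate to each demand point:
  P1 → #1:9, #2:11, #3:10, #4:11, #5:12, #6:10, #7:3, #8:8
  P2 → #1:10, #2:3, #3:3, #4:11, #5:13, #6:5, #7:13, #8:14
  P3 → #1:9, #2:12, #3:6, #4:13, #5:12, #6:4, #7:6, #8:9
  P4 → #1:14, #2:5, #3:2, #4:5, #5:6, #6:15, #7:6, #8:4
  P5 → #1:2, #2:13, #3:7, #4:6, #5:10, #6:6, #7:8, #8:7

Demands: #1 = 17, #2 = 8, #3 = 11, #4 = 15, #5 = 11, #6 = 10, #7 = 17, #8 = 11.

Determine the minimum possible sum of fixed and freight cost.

898

Open {P4, P5}: assign each demand point to its cheapest open site.
  #1→P5 17×2=34, #2→P4 8×5=40, #3→P4 11×2=22, #4→P4 15×5=75, #5→P4 11×6=66, #6→P5 10×6=60, #7→P4 17×6=102, #8→P4 11×4=44
  freight cost 443, fixed 455 → total 898.
Compare {P5}: freight cost 688 + fixed 224 = 912.
Compare {P3, P4}: freight cost 542 + fixed 399 = 941.
Compare {P4}: freight cost 737 + fixed 231 = 968.
All other subsets cost ≥ 912. Minimum total cost: 898.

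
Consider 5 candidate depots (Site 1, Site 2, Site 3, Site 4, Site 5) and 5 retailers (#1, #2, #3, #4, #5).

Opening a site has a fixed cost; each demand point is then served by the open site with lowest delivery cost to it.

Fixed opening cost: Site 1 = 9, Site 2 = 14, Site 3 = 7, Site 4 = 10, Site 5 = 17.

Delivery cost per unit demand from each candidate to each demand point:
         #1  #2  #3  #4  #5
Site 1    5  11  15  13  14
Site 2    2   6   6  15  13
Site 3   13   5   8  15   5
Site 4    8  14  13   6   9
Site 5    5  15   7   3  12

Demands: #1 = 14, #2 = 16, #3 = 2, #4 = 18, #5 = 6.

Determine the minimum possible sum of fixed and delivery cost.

Open {Site 2, Site 3, Site 5}: assign each demand point to its cheapest open site.
  #1→Site 2 14×2=28, #2→Site 3 16×5=80, #3→Site 2 2×6=12, #4→Site 5 18×3=54, #5→Site 3 6×5=30
  delivery cost 204, fixed 38 → total 242.
Compare {Site 1, Site 2, Site 3, Site 5}: delivery cost 204 + fixed 47 = 251.
Compare {Site 2, Site 3, Site 4, Site 5}: delivery cost 204 + fixed 48 = 252.
Compare {Site 1, Site 2, Site 3, Site 4, Site 5}: delivery cost 204 + fixed 57 = 261.
All other subsets cost ≥ 251. Minimum total cost: 242.

242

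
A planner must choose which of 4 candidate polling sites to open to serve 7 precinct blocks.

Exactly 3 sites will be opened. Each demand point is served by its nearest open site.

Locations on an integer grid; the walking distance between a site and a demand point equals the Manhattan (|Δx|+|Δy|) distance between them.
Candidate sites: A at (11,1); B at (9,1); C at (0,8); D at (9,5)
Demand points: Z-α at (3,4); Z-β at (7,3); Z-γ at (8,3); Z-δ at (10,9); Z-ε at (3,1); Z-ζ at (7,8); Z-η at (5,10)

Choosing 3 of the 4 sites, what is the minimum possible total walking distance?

Open {B, C, D}.
  Z-α→C 7, Z-β→B 4, Z-γ→B 3, Z-δ→D 5, Z-ε→B 6, Z-ζ→D 5, Z-η→C 7  ⇒ total 37.
Compare {A, B, D}: total 39.
Compare {A, C, D}: total 39.
No size-3 selection does better; minimum is 37.

37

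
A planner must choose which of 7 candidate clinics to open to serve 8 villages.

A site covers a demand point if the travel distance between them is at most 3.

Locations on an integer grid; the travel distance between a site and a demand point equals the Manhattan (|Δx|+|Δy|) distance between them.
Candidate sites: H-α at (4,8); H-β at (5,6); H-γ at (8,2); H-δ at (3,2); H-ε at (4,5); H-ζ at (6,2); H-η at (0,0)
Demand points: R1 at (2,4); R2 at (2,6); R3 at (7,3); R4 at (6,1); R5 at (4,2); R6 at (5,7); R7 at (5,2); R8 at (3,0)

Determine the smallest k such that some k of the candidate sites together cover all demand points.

Coverage sets (demand points within 3 of each site):
  H-α: {R6}
  H-β: {R2, R6}
  H-γ: {R3, R4, R7}
  H-δ: {R1, R5, R7, R8}
  H-ε: {R1, R2, R5, R6}
  H-ζ: {R3, R4, R5, R7}
  H-η: {R8}
No 2 sites suffice: every size-2 union leaves at least one demand point uncovered.
But {H-β, H-γ, H-δ} covers everything, so the minimum is 3.

3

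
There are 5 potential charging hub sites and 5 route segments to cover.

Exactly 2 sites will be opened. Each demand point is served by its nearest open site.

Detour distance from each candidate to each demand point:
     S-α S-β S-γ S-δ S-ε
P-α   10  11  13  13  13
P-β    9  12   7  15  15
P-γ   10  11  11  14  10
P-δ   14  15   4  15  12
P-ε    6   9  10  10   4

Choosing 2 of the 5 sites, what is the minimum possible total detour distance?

33

Open {P-δ, P-ε}.
  S-α→P-ε 6, S-β→P-ε 9, S-γ→P-δ 4, S-δ→P-ε 10, S-ε→P-ε 4  ⇒ total 33.
Compare {P-β, P-ε}: total 36.
Compare {P-α, P-ε}: total 39.
No size-2 selection does better; minimum is 33.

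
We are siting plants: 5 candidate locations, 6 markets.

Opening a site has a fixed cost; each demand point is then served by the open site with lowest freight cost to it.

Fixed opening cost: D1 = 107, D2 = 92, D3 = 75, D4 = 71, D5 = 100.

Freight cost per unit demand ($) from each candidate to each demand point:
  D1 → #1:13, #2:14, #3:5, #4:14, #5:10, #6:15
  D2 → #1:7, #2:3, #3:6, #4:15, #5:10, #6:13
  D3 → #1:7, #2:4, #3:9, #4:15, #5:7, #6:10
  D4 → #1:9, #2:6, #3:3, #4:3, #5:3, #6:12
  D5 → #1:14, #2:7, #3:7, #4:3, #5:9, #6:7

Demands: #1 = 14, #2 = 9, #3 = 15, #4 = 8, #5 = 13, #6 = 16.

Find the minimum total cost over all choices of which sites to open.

548

Open {D3, D4}: assign each demand point to its cheapest open site.
  #1→D3 14×7=98, #2→D3 9×4=36, #3→D4 15×3=45, #4→D4 8×3=24, #5→D4 13×3=39, #6→D3 16×10=160
  freight cost 402, fixed 146 → total 548.
Compare {D4}: freight cost 480 + fixed 71 = 551.
Compare {D4, D5}: freight cost 400 + fixed 171 = 571.
Compare {D2, D4}: freight cost 425 + fixed 163 = 588.
All other subsets cost ≥ 551. Minimum total cost: 548.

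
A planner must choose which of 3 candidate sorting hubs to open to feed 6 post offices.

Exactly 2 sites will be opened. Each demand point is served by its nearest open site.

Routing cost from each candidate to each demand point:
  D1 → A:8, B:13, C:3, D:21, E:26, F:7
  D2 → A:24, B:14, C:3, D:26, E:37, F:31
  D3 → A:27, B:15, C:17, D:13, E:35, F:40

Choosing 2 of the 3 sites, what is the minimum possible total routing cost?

70

Open {D1, D3}.
  A→D1 8, B→D1 13, C→D1 3, D→D3 13, E→D1 26, F→D1 7  ⇒ total 70.
Compare {D1, D2}: total 78.
Compare {D2, D3}: total 120.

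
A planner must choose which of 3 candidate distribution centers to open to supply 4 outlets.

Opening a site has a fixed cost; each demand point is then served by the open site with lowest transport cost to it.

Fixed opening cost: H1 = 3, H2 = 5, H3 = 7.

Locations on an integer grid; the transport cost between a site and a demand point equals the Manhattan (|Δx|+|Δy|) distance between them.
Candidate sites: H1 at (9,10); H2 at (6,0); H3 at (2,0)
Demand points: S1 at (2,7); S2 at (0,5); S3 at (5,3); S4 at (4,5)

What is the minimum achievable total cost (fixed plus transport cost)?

34

Open {H3}: assign each demand point to its cheapest open site.
  S1→H3 7, S2→H3 7, S3→H3 6, S4→H3 7
  transport cost 27, fixed 7 → total 34.
Compare {H1, H3}: transport cost 27 + fixed 10 = 37.
Compare {H2, H3}: transport cost 25 + fixed 12 = 37.
Compare {H2}: transport cost 33 + fixed 5 = 38.
All other subsets cost ≥ 37. Minimum total cost: 34.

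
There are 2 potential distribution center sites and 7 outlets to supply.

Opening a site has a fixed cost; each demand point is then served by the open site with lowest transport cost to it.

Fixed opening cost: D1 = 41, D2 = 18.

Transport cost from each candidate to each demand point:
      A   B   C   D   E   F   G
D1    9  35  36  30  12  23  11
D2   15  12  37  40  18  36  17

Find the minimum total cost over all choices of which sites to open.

Open {D1, D2}: assign each demand point to its cheapest open site.
  A→D1 9, B→D2 12, C→D1 36, D→D1 30, E→D1 12, F→D1 23, G→D1 11
  transport cost 133, fixed 59 → total 192.
Compare {D2}: transport cost 175 + fixed 18 = 193.
Compare {D1}: transport cost 156 + fixed 41 = 197.

192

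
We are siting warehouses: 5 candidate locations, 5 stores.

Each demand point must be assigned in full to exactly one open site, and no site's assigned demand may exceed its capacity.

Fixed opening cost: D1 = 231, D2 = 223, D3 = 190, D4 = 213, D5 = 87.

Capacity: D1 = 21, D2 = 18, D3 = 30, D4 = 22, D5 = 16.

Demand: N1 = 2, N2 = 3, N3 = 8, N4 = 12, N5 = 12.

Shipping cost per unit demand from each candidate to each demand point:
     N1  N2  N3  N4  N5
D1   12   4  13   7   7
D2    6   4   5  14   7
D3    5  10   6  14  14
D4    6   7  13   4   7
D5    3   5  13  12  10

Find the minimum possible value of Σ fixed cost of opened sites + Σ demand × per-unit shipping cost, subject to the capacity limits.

599

Open {D4, D5}; cheapest assignment that respects the capacities:
  D4 (cap 22, load 22): N1, N3, N4 — cost 2×6 + 8×13 + 12×4 = 164
  D5 (cap 16, load 15): N2, N5 — cost 3×5 + 12×10 = 135
  Shipping 299, fixed 300 → total 599.
  Any other capacity-feasible assignment to {D4, D5} ships for at least 299.
Compare {D3, D5}: its best feasible assignment gives total 638.
Compare {D2, D4}: its best feasible assignment gives total 696.
Every other set of open sites that can feasibly serve all demand totals ≥ 638 even under its best assignment. Minimum: 599.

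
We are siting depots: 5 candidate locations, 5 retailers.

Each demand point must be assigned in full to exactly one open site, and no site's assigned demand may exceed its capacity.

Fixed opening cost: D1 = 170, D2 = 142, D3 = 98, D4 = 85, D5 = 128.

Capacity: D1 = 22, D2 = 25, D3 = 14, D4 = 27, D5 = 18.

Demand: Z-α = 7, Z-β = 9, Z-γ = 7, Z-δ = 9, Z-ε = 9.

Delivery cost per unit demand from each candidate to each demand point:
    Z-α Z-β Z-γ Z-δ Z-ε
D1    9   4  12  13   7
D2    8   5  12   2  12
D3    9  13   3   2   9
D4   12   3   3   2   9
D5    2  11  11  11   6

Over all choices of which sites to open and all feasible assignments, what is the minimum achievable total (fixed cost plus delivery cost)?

347

Open {D4, D5}; cheapest assignment that respects the capacities:
  D4 (cap 27, load 25): Z-β, Z-γ, Z-δ — cost 9×3 + 7×3 + 9×2 = 66
  D5 (cap 18, load 16): Z-α, Z-ε — cost 7×2 + 9×6 = 68
  Shipping 134, fixed 213 → total 347.
  Any other capacity-feasible assignment to {D4, D5} ships for at least 134.
Compare {D3, D4}: its best feasible assignment gives total 393.
Compare {D2, D4}: its best feasible assignment gives total 430.
Every other set of open sites that can feasibly serve all demand totals ≥ 393 even under its best assignment. Minimum: 347.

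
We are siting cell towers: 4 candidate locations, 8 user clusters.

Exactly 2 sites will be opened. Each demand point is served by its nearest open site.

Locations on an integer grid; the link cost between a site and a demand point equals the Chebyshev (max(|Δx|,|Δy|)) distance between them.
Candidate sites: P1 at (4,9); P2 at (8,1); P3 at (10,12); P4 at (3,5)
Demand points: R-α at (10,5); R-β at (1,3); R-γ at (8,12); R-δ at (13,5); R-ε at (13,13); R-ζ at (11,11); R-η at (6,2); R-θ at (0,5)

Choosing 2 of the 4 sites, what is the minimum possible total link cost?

Open {P3, P4}.
  R-α→P3 7, R-β→P4 2, R-γ→P3 2, R-δ→P3 7, R-ε→P3 3, R-ζ→P3 1, R-η→P4 3, R-θ→P4 3  ⇒ total 28.
Compare {P2, P3}: total 32.
Compare {P1, P3}: total 36.
No size-2 selection does better; minimum is 28.

28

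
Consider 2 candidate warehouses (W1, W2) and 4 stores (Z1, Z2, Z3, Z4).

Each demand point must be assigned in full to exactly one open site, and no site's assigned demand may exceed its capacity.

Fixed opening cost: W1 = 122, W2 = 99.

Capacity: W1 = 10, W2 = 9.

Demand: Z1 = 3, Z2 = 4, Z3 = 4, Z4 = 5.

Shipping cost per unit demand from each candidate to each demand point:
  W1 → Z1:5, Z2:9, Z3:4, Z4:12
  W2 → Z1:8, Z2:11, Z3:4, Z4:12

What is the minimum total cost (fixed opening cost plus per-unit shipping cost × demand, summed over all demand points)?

Open {W1, W2}; cheapest assignment that respects the capacities:
  W1 (cap 10, load 7): Z1, Z2 — cost 3×5 + 4×9 = 51
  W2 (cap 9, load 9): Z3, Z4 — cost 4×4 + 5×12 = 76
  Shipping 127, fixed 221 → total 348.
  Any other capacity-feasible assignment to {W1, W2} ships for at least 127.
Total demand is 16 and no other set of sites has combined capacity ≥ 16, so {W1, W2} is the only feasible choice of open sites. Minimum: 348.

348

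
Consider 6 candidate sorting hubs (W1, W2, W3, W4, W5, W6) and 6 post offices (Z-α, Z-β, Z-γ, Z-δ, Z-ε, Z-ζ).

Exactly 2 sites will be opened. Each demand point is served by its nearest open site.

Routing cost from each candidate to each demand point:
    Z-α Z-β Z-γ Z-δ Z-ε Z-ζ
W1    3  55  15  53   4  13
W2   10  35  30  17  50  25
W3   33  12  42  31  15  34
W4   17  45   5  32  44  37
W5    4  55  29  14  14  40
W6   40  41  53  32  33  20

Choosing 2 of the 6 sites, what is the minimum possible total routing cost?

Open {W1, W3}.
  Z-α→W1 3, Z-β→W3 12, Z-γ→W1 15, Z-δ→W3 31, Z-ε→W1 4, Z-ζ→W1 13  ⇒ total 78.
Compare {W1, W2}: total 87.
Compare {W1, W4}: total 102.
No size-2 selection does better; minimum is 78.

78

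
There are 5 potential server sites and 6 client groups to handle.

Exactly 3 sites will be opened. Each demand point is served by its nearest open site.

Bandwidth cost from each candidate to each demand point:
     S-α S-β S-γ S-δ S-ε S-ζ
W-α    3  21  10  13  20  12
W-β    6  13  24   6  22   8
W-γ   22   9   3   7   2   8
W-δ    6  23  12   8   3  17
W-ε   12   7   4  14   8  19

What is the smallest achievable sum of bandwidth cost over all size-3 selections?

Open {W-α, W-γ, W-ε}.
  S-α→W-α 3, S-β→W-ε 7, S-γ→W-γ 3, S-δ→W-γ 7, S-ε→W-γ 2, S-ζ→W-γ 8  ⇒ total 30.
Compare {W-α, W-β, W-γ}: total 31.
Compare {W-α, W-γ, W-δ}: total 32.
No size-3 selection does better; minimum is 30.

30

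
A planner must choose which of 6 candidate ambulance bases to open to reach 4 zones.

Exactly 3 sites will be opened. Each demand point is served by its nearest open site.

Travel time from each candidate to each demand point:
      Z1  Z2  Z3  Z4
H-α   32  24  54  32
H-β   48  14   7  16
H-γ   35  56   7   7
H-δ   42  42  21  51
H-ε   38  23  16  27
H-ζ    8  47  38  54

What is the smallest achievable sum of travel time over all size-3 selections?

36

Open {H-β, H-γ, H-ζ}.
  Z1→H-ζ 8, Z2→H-β 14, Z3→H-β 7, Z4→H-γ 7  ⇒ total 36.
Compare {H-α, H-β, H-ζ}: total 45.
Compare {H-β, H-δ, H-ζ}: total 45.
No size-3 selection does better; minimum is 36.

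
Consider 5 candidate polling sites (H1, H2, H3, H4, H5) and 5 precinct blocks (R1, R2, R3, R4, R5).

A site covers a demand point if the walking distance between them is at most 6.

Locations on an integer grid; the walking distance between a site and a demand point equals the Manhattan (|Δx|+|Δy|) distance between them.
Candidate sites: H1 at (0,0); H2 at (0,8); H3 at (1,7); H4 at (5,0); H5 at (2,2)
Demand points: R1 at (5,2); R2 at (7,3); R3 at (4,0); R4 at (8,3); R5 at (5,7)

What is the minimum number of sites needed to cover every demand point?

Coverage sets (demand points within 6 of each site):
  H1: {R3}
  H2: {R5}
  H3: {R5}
  H4: {R1, R2, R3, R4}
  H5: {R1, R2, R3}
No single site covers all 5 demand points.
But {H2, H4} covers everything, so the minimum is 2.

2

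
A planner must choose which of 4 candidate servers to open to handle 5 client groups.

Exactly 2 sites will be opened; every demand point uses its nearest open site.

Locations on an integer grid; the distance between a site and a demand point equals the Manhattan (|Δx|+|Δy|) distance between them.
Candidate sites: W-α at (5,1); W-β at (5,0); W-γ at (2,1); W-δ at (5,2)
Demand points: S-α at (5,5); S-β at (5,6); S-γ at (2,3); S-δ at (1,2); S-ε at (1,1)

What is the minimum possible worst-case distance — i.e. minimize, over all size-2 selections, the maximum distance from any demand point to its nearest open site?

Open {W-α, W-δ}.
  Farthest demand point is S-β at distance 4 (to W-δ); all others are ≤ 4.
With {W-γ, W-δ} the worst case is 4.
With {W-α, W-β} the worst case is 5.
No size-2 selection achieves below 4.

4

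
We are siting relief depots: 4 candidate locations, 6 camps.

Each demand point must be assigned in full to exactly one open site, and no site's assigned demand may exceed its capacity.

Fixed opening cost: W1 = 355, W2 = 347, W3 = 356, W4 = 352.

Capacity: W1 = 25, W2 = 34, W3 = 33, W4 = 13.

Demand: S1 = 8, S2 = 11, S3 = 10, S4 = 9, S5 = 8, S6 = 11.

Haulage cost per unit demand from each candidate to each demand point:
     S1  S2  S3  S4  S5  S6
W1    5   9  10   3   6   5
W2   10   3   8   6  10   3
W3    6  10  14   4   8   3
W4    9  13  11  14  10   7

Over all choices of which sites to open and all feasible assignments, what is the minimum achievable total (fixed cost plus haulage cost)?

Open {W1, W2}; cheapest assignment that respects the capacities:
  W1 (cap 25, load 25): S1, S4, S5 — cost 8×5 + 9×3 + 8×6 = 115
  W2 (cap 34, load 32): S2, S3, S6 — cost 11×3 + 10×8 + 11×3 = 146
  Shipping 261, fixed 702 → total 963.
  Any other capacity-feasible assignment to {W1, W2} ships for at least 261.
Compare {W2, W3}: its best feasible assignment gives total 997.
Compare {W1, W3}: its best feasible assignment gives total 1109.
Every other set of open sites that can feasibly serve all demand totals ≥ 997 even under its best assignment. Minimum: 963.

963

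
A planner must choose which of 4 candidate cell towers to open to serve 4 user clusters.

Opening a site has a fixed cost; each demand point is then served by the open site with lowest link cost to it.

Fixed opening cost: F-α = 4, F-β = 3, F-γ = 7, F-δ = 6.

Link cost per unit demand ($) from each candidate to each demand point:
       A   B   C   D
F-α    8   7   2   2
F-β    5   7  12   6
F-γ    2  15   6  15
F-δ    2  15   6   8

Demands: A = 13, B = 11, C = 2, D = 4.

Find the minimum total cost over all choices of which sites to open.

Open {F-α, F-δ}: assign each demand point to its cheapest open site.
  A→F-δ 13×2=26, B→F-α 11×7=77, C→F-α 2×2=4, D→F-α 4×2=8
  link cost 115, fixed 10 → total 125.
Compare {F-α, F-γ}: link cost 115 + fixed 11 = 126.
Compare {F-α, F-β, F-δ}: link cost 115 + fixed 13 = 128.
Compare {F-α, F-β, F-γ}: link cost 115 + fixed 14 = 129.
All other subsets cost ≥ 126. Minimum total cost: 125.

125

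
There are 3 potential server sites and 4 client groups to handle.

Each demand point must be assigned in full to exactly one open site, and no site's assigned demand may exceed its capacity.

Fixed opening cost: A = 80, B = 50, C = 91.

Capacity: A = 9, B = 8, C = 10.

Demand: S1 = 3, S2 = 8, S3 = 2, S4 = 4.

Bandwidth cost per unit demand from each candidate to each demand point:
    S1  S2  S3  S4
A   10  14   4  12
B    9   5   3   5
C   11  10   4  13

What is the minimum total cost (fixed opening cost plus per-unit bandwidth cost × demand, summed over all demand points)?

Open {A, B}; cheapest assignment that respects the capacities:
  A (cap 9, load 9): S1, S3, S4 — cost 3×10 + 2×4 + 4×12 = 86
  B (cap 8, load 8): S2 — cost 8×5 = 40
  Shipping 126, fixed 130 → total 256.
  Any other capacity-feasible assignment to {A, B} ships for at least 126.
Compare {B, C}: its best feasible assignment gives total 274.
Compare {A, C}: its best feasible assignment gives total 337.
Every other set of open sites that can feasibly serve all demand totals ≥ 274 even under its best assignment. Minimum: 256.

256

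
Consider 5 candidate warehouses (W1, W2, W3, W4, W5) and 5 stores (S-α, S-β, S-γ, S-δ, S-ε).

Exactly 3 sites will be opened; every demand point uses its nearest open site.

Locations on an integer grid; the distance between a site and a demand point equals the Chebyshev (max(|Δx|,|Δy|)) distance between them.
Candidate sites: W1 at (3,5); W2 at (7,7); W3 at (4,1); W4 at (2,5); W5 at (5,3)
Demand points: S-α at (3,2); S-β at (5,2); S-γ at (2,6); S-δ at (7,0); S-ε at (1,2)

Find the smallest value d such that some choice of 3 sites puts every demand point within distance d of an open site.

3

Open {W1, W2, W3}.
  Farthest demand point is S-δ at distance 3 (to W3); all others are ≤ 3.
With {W1, W2, W5} the worst case is 3.
With {W1, W3, W4} the worst case is 3.
No size-3 selection achieves below 3.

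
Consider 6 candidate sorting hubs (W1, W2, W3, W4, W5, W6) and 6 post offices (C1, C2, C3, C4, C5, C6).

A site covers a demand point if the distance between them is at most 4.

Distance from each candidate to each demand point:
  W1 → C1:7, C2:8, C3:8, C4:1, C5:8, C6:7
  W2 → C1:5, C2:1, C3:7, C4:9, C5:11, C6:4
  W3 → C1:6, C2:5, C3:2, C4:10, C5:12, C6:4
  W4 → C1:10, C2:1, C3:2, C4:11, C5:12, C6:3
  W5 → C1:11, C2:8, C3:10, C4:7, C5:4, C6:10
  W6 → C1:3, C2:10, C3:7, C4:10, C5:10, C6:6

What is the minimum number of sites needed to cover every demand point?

4

Coverage sets (demand points within 4 of each site):
  W1: {C4}
  W2: {C2, C6}
  W3: {C3, C6}
  W4: {C2, C3, C6}
  W5: {C5}
  W6: {C1}
No 3 sites suffice: every size-3 union leaves at least one demand point uncovered.
But {W1, W4, W5, W6} covers everything, so the minimum is 4.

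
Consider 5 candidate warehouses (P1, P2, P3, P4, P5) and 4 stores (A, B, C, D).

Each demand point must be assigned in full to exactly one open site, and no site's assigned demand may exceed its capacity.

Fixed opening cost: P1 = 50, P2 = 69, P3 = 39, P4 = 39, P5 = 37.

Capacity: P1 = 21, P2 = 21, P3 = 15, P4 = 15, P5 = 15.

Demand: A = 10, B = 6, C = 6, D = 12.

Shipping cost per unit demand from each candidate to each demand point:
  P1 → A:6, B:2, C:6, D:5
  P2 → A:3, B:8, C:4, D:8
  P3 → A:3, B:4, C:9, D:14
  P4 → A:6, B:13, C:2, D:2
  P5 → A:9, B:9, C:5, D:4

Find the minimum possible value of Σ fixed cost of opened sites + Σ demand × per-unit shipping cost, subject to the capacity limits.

230

Open {P1, P3, P4}; cheapest assignment that respects the capacities:
  P1 (cap 21, load 12): B, C — cost 6×2 + 6×6 = 48
  P3 (cap 15, load 10): A — cost 10×3 = 30
  P4 (cap 15, load 12): D — cost 12×2 = 24
  Shipping 102, fixed 128 → total 230.
  Any other capacity-feasible assignment to {P1, P3, P4} ships for at least 102.
Compare {P1, P2}: its best feasible assignment gives total 245.
Compare {P1, P2, P4}: its best feasible assignment gives total 248.
Every other set of open sites that can feasibly serve all demand totals ≥ 245 even under its best assignment. Minimum: 230.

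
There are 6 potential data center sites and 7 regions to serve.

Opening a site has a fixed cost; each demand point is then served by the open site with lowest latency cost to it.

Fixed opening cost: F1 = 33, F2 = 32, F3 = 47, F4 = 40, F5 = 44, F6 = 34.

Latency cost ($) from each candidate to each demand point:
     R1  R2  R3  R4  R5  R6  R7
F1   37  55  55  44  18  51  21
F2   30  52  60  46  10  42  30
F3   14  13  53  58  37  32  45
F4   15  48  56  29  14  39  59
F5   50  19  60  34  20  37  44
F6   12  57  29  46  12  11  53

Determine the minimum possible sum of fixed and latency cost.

Open {F5, F6}: assign each demand point to its cheapest open site.
  R1→F6 12, R2→F5 19, R3→F6 29, R4→F5 34, R5→F6 12, R6→F6 11, R7→F5 44
  latency cost 161, fixed 78 → total 239.
Compare {F3, F6}: latency cost 168 + fixed 81 = 249.
Compare {F1, F5, F6}: latency cost 138 + fixed 111 = 249.
Compare {F1, F6}: latency cost 184 + fixed 67 = 251.
All other subsets cost ≥ 249. Minimum total cost: 239.

239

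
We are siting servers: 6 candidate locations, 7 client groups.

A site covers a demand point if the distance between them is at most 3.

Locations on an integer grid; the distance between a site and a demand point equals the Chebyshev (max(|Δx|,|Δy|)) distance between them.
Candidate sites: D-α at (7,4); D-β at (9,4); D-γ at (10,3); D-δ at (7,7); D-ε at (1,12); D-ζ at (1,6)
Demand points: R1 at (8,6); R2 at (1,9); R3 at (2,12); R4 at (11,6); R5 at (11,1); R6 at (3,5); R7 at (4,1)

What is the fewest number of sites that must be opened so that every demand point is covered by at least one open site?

Coverage sets (demand points within 3 of each site):
  D-α: {R1, R7}
  D-β: {R1, R4, R5}
  D-γ: {R1, R4, R5}
  D-δ: {R1}
  D-ε: {R2, R3}
  D-ζ: {R2, R6}
No 3 sites suffice: every size-3 union leaves at least one demand point uncovered.
But {D-α, D-β, D-ε, D-ζ} covers everything, so the minimum is 4.

4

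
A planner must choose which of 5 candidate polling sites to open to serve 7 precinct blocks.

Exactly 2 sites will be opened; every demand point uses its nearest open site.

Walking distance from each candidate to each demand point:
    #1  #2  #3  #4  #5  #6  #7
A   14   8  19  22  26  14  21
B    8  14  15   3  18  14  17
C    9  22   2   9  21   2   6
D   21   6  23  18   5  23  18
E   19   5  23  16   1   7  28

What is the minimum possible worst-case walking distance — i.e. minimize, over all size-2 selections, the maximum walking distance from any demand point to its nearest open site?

9

Open {C, D}.
  Farthest demand point is #1 at walking distance 9 (to C); all others are ≤ 9.
With {C, E} the worst case is 9.
With {B, D} the worst case is 17.
No size-2 selection achieves below 9.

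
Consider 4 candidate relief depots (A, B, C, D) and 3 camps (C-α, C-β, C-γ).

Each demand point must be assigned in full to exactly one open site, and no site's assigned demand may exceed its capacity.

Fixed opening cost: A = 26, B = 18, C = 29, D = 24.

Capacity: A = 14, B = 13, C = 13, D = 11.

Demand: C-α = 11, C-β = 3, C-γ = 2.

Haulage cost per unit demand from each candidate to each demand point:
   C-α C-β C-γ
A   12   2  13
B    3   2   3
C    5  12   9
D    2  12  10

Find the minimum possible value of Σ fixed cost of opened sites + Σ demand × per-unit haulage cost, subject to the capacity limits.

Open {B, D}; cheapest assignment that respects the capacities:
  B (cap 13, load 5): C-β, C-γ — cost 3×2 + 2×3 = 12
  D (cap 11, load 11): C-α — cost 11×2 = 22
  Shipping 34, fixed 42 → total 76.
  Any other capacity-feasible assignment to {B, D} ships for at least 34.
Compare {A, B}: its best feasible assignment gives total 89.
Compare {A, B, D}: its best feasible assignment gives total 102.
Every other set of open sites that can feasibly serve all demand totals ≥ 89 even under its best assignment. Minimum: 76.

76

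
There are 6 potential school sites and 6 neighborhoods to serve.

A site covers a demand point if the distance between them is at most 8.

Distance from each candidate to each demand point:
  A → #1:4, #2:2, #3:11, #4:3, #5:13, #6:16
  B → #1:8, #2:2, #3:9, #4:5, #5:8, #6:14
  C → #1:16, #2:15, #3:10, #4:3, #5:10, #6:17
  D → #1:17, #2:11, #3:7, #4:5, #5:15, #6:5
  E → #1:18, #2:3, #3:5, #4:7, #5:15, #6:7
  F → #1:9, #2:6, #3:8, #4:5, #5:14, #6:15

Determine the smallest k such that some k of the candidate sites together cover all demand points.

Coverage sets (demand points within 8 of each site):
  A: {#1, #2, #4}
  B: {#1, #2, #4, #5}
  C: {#4}
  D: {#3, #4, #6}
  E: {#2, #3, #4, #6}
  F: {#2, #3, #4}
No single site covers all 6 demand points.
But {B, D} covers everything, so the minimum is 2.

2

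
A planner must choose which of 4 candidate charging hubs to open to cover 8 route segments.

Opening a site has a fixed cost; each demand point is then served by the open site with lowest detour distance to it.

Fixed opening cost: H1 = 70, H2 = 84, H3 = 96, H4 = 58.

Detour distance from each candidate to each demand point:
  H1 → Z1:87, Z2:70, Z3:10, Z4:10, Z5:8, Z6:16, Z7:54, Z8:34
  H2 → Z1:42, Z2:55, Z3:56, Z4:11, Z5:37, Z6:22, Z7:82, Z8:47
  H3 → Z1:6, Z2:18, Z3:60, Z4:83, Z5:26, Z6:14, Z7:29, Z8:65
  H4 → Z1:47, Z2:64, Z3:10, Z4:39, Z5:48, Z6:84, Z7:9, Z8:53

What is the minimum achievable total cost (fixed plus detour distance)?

295

Open {H1, H3}: assign each demand point to its cheapest open site.
  Z1→H3 6, Z2→H3 18, Z3→H1 10, Z4→H1 10, Z5→H1 8, Z6→H3 14, Z7→H3 29, Z8→H1 34
  detour distance 129, fixed 166 → total 295.
Compare {H1, H4}: detour distance 198 + fixed 128 = 326.
Compare {H3, H4}: detour distance 175 + fixed 154 = 329.
Compare {H1, H3, H4}: detour distance 109 + fixed 224 = 333.
All other subsets cost ≥ 326. Minimum total cost: 295.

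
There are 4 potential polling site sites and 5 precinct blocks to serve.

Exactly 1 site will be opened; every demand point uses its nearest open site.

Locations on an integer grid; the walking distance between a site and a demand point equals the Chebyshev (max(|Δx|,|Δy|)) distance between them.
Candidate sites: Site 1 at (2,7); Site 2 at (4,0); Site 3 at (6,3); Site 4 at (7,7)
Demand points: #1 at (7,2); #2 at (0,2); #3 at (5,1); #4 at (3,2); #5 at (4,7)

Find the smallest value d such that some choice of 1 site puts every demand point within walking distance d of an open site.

Open {Site 1}.
  Farthest demand point is #3 at walking distance 6 (to Site 1); all others are ≤ 6.
With {Site 3} the worst case is 6.
With {Site 2} the worst case is 7.
No size-1 selection achieves below 6.

6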